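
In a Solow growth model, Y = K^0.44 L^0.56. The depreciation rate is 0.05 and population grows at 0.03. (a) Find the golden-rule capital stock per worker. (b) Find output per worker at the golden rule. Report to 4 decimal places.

n + δ = 0.03 + 0.05 = 0.08.
Setting f'(k) = n+δ gives 0.44·k^(0.44−1) = 0.08, hence k_gold = (0.44/0.08)^(1/0.56) ≈ 20.9931.
y_gold = 20.9931^0.44 ≈ 3.8169.

(a) k_gold ≈ 20.9931; (b) y_gold ≈ 3.8169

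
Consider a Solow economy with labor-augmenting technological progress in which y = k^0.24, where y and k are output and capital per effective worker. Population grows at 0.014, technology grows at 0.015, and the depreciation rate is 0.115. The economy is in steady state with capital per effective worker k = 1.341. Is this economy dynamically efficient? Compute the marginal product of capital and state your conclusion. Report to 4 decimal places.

dynamically efficient; MPK ≈ 0.1920

The effective depreciation rate is n + g + δ = 0.014 + 0.015 + 0.115 = 0.144.
MPK = 0.24·k^(0.24−1) = 0.24·1.341^(-0.76) ≈ 0.1920.
MPK > 0.144, so the economy is dynamically efficient (under-saving).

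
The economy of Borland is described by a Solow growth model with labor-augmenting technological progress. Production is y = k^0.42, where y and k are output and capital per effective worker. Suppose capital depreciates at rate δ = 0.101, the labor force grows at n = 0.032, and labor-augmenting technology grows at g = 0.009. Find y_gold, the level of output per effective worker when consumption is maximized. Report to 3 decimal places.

y_gold ≈ 2.193

n + g + δ = 0.032 + 0.009 + 0.101 = 0.142.
Setting f'(k) = n+g+δ gives 0.42·k^(0.42−1) = 0.142, hence k_gold = (0.42/0.142)^(1/0.58) ≈ 6.4864.
Output: y_gold = k_gold^0.42 = 6.4864^0.42 ≈ 2.1930.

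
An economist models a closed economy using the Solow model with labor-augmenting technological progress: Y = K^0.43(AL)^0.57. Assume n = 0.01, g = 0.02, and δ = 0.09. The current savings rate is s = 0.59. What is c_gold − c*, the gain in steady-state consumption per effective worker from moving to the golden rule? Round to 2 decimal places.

Δc ≈ 0.13

The effective depreciation rate is n + g + δ = 0.01 + 0.02 + 0.09 = 0.12.
Current steady state (s = 0.59): k* = (0.59/0.12)^(1/0.57) ≈ 16.3477, y* = 16.3477^0.43 ≈ 3.3250, c* = (1−0.59)·3.3250 ≈ 1.3632.
At the golden rule the marginal product of capital equals n+g+δ: 0.43·k^(0.43−1) = 0.12. Solving, k_gold = (0.43/0.12)^(1/0.57) ≈ 9.3850.
y_gold = 9.3850^0.43 ≈ 2.6191, c_gold = y_gold − 0.12·k_gold ≈ 1.4929.
Gain: Δc = 1.4929 − 1.3632 ≈ 0.1296.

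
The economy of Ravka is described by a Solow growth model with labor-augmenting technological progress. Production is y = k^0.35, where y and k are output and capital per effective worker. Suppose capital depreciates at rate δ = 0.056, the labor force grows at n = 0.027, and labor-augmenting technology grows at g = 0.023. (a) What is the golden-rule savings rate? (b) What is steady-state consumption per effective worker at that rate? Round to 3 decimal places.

n + g + δ = 0.027 + 0.023 + 0.056 = 0.106.
For Cobb-Douglas, s_gold equals capital's share: s_gold = 0.35.
Setting f'(k) = n+g+δ gives 0.35·k^(0.35−1) = 0.106, hence k_gold = (0.35/0.106)^(1/0.65) ≈ 6.2820.
y_gold = 6.2820^0.35 ≈ 1.9025; c_gold = (1−0.35)·y_gold ≈ 1.2367.

(a) s_gold = 0.350; (b) c_gold ≈ 1.237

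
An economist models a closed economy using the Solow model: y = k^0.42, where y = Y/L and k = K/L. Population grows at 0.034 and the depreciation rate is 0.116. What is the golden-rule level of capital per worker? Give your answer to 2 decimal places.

Break-even investment rate: n + δ = 0.034 + 0.116 = 0.15.
At the golden rule the marginal product of capital equals n+δ: 0.42·k^(0.42−1) = 0.15. Solving, k_gold = (0.42/0.15)^(1/0.58) ≈ 5.9015.

k_gold ≈ 5.90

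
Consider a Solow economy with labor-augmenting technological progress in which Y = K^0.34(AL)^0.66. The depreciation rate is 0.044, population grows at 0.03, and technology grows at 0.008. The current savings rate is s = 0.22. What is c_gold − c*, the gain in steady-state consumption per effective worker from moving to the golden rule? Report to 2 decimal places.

Δc ≈ 0.08

Break-even investment rate: n + g + δ = 0.03 + 0.008 + 0.044 = 0.082.
Current steady state (s = 0.22): k* = (0.22/0.082)^(1/0.66) ≈ 4.4607, y* = 4.4607^0.34 ≈ 1.6626, c* = (1−0.22)·1.6626 ≈ 1.2969.
Golden rule sets MPK = n+g+δ: 0.34·k^(0.34−1) = 0.082, so k_gold = (0.34/0.082)^(1/0.66) ≈ 8.6269.
y_gold = 8.6269^0.34 ≈ 2.0806, c_gold = y_gold − 0.082·k_gold ≈ 1.3732.
Gain: Δc = 1.3732 − 1.2969 ≈ 0.0763.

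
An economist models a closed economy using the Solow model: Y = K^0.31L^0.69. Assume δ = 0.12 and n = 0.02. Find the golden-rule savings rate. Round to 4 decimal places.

Break-even investment rate: n + δ = 0.02 + 0.12 = 0.14.
At the golden rule MPK = n+δ, and in any Cobb-Douglas steady state s = (n+δ)·k/y = MPK·k/y = capital's share 0.31.

s_gold = 0.3100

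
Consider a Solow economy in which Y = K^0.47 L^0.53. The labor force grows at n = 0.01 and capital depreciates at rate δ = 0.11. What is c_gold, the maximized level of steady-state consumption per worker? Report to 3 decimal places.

n + δ = 0.01 + 0.11 = 0.12.
Golden rule sets MPK = n+δ: 0.47·k^(0.47−1) = 0.12, so k_gold = (0.47/0.12)^(1/0.53) ≈ 13.1435.
y_gold = 13.1435^0.47 ≈ 3.3558.
c_gold = y_gold − (n+δ)·k_gold = 3.3558 − 0.12·13.1435 ≈ 1.7786.

c_gold ≈ 1.779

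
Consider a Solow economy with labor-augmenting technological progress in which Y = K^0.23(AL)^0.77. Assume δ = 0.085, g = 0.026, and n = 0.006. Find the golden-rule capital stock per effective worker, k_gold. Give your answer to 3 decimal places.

k_gold ≈ 2.406

Break-even investment rate: n + g + δ = 0.006 + 0.026 + 0.085 = 0.117.
At the golden rule the marginal product of capital equals n+g+δ: 0.23·k^(0.23−1) = 0.117. Solving, k_gold = (0.23/0.117)^(1/0.77) ≈ 2.4056.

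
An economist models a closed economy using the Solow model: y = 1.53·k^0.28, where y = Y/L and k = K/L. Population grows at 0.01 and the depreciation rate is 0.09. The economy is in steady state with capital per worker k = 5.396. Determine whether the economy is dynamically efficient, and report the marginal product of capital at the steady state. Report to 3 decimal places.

dynamically efficient; MPK ≈ 0.127

Break-even investment rate: n + δ = 0.01 + 0.09 = 0.1.
MPK = 0.28·1.53·k^(0.28−1) = 0.28·1.53·5.396^(-0.72) ≈ 0.1273.
MPK > 0.1, so the economy is dynamically efficient (under-saving).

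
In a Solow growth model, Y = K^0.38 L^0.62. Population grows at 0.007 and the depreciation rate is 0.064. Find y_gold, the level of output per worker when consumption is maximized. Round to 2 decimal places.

Capital per worker breaks even when investment replaces (n + δ)·k; here n + δ = 0.071.
Golden rule sets MPK = n+δ: 0.38·k^(0.38−1) = 0.071, so k_gold = (0.38/0.071)^(1/0.62) ≈ 14.9638.
Output: y_gold = k_gold^0.38 = 14.9638^0.38 ≈ 2.7959.

y_gold ≈ 2.80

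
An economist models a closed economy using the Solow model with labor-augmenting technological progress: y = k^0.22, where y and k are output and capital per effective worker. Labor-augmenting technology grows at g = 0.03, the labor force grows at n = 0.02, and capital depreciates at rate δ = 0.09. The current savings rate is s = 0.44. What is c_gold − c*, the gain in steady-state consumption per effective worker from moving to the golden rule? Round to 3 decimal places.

Δc ≈ 0.113

Break-even investment rate: n + g + δ = 0.02 + 0.03 + 0.09 = 0.14.
Current steady state (s = 0.44): k* = (0.44/0.14)^(1/0.78) ≈ 4.3411, y* = 4.3411^0.22 ≈ 1.3812, c* = (1−0.44)·1.3812 ≈ 0.7735.
At the golden rule the marginal product of capital equals n+g+δ: 0.22·k^(0.22−1) = 0.14. Solving, k_gold = (0.22/0.14)^(1/0.78) ≈ 1.7851.
y_gold = 1.7851^0.22 ≈ 1.1360, c_gold = y_gold − 0.14·k_gold ≈ 0.8861.
Gain: Δc = 0.8861 − 0.7735 ≈ 0.1126.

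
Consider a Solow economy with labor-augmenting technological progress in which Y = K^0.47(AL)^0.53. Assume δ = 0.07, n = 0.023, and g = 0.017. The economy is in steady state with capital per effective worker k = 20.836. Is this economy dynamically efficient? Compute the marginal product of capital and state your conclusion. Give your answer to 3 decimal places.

dynamically inefficient; MPK ≈ 0.094

n + g + δ = 0.023 + 0.017 + 0.07 = 0.11.
MPK = 0.47·k^(0.47−1) = 0.47·20.836^(-0.53) ≈ 0.0940.
MPK < 0.11, so the economy is dynamically inefficient (over-saving).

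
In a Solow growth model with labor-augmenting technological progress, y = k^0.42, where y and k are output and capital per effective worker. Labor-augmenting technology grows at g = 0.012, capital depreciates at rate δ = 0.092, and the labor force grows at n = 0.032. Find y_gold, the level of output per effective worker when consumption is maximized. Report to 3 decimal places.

y_gold ≈ 2.263

Break-even investment rate: n + g + δ = 0.032 + 0.012 + 0.092 = 0.136.
Setting f'(k) = n+g+δ gives 0.42·k^(0.42−1) = 0.136, hence k_gold = (0.42/0.136)^(1/0.58) ≈ 6.9876.
Output: y_gold = k_gold^0.42 = 6.9876^0.42 ≈ 2.2627.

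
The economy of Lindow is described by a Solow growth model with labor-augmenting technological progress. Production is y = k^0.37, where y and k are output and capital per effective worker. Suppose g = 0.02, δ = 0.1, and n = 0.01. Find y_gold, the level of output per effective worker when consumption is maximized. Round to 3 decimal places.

Capital per effective worker breaks even when investment replaces (n + g + δ)·k; here n + g + δ = 0.13.
Golden rule sets MPK = n+g+δ: 0.37·k^(0.37−1) = 0.13, so k_gold = (0.37/0.13)^(1/0.63) ≈ 5.2607.
Output: y_gold = k_gold^0.37 = 5.2607^0.37 ≈ 1.8484.

y_gold ≈ 1.848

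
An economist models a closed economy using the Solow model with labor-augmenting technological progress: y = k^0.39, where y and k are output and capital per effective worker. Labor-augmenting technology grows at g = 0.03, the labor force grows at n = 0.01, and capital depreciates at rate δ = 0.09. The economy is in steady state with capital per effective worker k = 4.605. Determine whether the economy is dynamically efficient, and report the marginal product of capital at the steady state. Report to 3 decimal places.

dynamically efficient; MPK ≈ 0.154

Capital per effective worker breaks even when investment replaces (n + g + δ)·k; here n + g + δ = 0.13.
MPK = 0.39·k^(0.39−1) = 0.39·4.605^(-0.61) ≈ 0.1536.
MPK > 0.13, so the economy is dynamically efficient (under-saving).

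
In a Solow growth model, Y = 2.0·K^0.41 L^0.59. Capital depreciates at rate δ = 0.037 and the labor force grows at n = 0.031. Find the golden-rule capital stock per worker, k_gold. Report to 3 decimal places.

Break-even investment rate: n + δ = 0.031 + 0.037 = 0.068.
Setting f'(k) = n+δ gives 0.41·2.0·k^(0.41−1) = 0.068, hence k_gold = (0.41·2.0/0.068)^(1/0.59) ≈ 68.0331.

k_gold ≈ 68.033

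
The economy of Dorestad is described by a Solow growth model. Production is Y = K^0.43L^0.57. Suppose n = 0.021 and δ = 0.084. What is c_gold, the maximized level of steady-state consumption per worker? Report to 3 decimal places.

Break-even investment rate: n + δ = 0.021 + 0.084 = 0.105.
Maximizing c = f(k) − (n+δ)·k gives f'(k) = n+δ, i.e. 0.43·k^(0.43−1) = 0.105, so k_gold = (0.43/0.105)^(1/0.57) ≈ 11.8624.
y_gold = 11.8624^0.43 ≈ 2.8966.
c_gold = y_gold − (n+δ)·k_gold = 2.8966 − 0.105·11.8624 ≈ 1.6511.

c_gold ≈ 1.651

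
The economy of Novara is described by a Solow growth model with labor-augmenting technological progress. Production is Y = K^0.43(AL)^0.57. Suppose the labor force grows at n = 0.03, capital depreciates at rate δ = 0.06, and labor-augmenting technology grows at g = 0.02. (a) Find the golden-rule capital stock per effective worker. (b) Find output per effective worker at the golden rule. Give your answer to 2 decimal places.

The effective depreciation rate is n + g + δ = 0.03 + 0.02 + 0.06 = 0.11.
Golden rule sets MPK = n+g+δ: 0.43·k^(0.43−1) = 0.11, so k_gold = (0.43/0.11)^(1/0.57) ≈ 10.9328.
y_gold = 10.9328^0.43 ≈ 2.7968.

(a) k_gold ≈ 10.93; (b) y_gold ≈ 2.80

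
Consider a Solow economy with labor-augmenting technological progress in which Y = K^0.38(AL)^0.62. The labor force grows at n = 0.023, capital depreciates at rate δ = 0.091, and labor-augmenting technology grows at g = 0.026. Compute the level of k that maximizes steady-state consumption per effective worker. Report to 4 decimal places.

Capital per effective worker breaks even when investment replaces (n + g + δ)·k; here n + g + δ = 0.14.
Golden rule sets MPK = n+g+δ: 0.38·k^(0.38−1) = 0.14, so k_gold = (0.38/0.14)^(1/0.62) ≈ 5.0055.

k_gold ≈ 5.0055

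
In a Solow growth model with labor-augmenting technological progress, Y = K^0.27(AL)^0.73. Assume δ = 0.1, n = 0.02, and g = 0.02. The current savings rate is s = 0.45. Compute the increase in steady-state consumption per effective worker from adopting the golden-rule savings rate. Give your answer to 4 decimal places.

Δc ≈ 0.0837

Capital per effective worker breaks even when investment replaces (n + g + δ)·k; here n + g + δ = 0.14.
Current steady state (s = 0.45): k* = (0.45/0.14)^(1/0.73) ≈ 4.9504, y* = 4.9504^0.27 ≈ 1.5401, c* = (1−0.45)·1.5401 ≈ 0.8471.
At the golden rule the marginal product of capital equals n+g+δ: 0.27·k^(0.27−1) = 0.14. Solving, k_gold = (0.27/0.14)^(1/0.73) ≈ 2.4589.
y_gold = 2.4589^0.27 ≈ 1.2750, c_gold = y_gold − 0.14·k_gold ≈ 0.9307.
Gain: Δc = 0.9307 − 0.8471 ≈ 0.0837.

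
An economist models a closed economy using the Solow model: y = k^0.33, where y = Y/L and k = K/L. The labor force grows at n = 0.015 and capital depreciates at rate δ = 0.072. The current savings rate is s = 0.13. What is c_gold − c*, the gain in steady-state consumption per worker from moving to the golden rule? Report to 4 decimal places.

Δc ≈ 0.2317

Capital per worker breaks even when investment replaces (n + δ)·k; here n + δ = 0.087.
Current steady state (s = 0.13): k* = (0.13/0.087)^(1/0.67) ≈ 1.8211, y* = 1.8211^0.33 ≈ 1.2187, c* = (1−0.13)·1.2187 ≈ 1.0603.
At the golden rule the marginal product of capital equals n+δ: 0.33·k^(0.33−1) = 0.087. Solving, k_gold = (0.33/0.087)^(1/0.67) ≈ 7.3143.
y_gold = 7.3143^0.33 ≈ 1.9283, c_gold = y_gold − 0.087·k_gold ≈ 1.2920.
Gain: Δc = 1.2920 − 1.0603 ≈ 0.2317.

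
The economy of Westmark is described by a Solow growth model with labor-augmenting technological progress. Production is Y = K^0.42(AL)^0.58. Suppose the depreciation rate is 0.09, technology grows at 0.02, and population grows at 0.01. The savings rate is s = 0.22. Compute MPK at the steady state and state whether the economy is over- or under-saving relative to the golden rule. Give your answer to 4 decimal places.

under-saving; MPK ≈ 0.2291

The effective depreciation rate is n + g + δ = 0.01 + 0.02 + 0.09 = 0.12.
Steady-state k*: s·k^0.42 = 0.12·k gives k* = (0.22/0.12)^(1/0.58) ≈ 2.8436.
MPK = 0.42·2.8436^(-0.58) ≈ 0.2291.
MPK > n+g+δ = 0.12, so the economy is dynamically efficient (under-saving).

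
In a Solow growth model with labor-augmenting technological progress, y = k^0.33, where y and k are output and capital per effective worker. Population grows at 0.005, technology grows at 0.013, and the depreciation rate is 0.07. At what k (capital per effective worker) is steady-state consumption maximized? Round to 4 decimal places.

k_gold ≈ 7.1906

n + g + δ = 0.005 + 0.013 + 0.07 = 0.088.
Golden rule sets MPK = n+g+δ: 0.33·k^(0.33−1) = 0.088, so k_gold = (0.33/0.088)^(1/0.67) ≈ 7.1906.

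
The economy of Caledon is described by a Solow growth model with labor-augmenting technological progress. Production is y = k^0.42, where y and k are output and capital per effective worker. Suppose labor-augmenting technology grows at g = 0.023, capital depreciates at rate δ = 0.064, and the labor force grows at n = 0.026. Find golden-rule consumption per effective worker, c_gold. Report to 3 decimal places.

c_gold ≈ 1.501

The effective depreciation rate is n + g + δ = 0.026 + 0.023 + 0.064 = 0.113.
Setting f'(k) = n+g+δ gives 0.42·k^(0.42−1) = 0.113, hence k_gold = (0.42/0.113)^(1/0.58) ≈ 9.6173.
y_gold = 9.6173^0.42 ≈ 2.5875.
c_gold = y_gold − (n+g+δ)·k_gold = 2.5875 − 0.113·9.6173 ≈ 1.5008.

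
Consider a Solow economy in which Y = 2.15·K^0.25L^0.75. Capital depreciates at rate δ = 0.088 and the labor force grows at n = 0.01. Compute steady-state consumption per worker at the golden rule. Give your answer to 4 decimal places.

Break-even investment rate: n + δ = 0.01 + 0.088 = 0.098.
Maximizing c = f(k) − (n+δ)·k gives f'(k) = n+δ, i.e. 0.25·2.15·k^(0.25−1) = 0.098, so k_gold = (0.25·2.15/0.098)^(1/0.75) ≈ 9.6725.
y_gold = 2.15·9.6725^0.25 ≈ 3.7916.
c_gold = y_gold − (n+δ)·k_gold = 3.7916 − 0.098·9.6725 ≈ 2.8437.

c_gold ≈ 2.8437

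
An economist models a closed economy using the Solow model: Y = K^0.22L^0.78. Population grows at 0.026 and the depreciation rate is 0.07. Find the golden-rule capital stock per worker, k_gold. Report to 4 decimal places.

k_gold ≈ 2.8956

Capital per worker breaks even when investment replaces (n + δ)·k; here n + δ = 0.096.
At the golden rule the marginal product of capital equals n+δ: 0.22·k^(0.22−1) = 0.096. Solving, k_gold = (0.22/0.096)^(1/0.78) ≈ 2.8956.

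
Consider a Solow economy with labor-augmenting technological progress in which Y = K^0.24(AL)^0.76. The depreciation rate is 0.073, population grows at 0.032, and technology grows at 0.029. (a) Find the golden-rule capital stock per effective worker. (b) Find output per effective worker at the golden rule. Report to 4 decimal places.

(a) k_gold ≈ 2.1530; (b) y_gold ≈ 1.2021

Break-even investment rate: n + g + δ = 0.032 + 0.029 + 0.073 = 0.134.
Maximizing c = f(k) − (n+g+δ)·k gives f'(k) = n+g+δ, i.e. 0.24·k^(0.24−1) = 0.134, so k_gold = (0.24/0.134)^(1/0.76) ≈ 2.1530.
y_gold = 2.1530^0.24 ≈ 1.2021.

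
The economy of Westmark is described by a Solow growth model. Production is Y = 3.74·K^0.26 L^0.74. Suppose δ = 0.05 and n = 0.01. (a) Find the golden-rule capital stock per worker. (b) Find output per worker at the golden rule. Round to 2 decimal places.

(a) k_gold ≈ 43.12; (b) y_gold ≈ 9.95

n + δ = 0.01 + 0.05 = 0.06.
At the golden rule the marginal product of capital equals n+δ: 0.26·3.74·k^(0.26−1) = 0.06. Solving, k_gold = (0.26·3.74/0.06)^(1/0.74) ≈ 43.1242.
y_gold = 3.74·43.1242^0.26 ≈ 9.9517.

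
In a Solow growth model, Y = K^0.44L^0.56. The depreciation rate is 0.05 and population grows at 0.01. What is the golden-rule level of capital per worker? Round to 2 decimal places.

k_gold ≈ 35.09

Capital per worker breaks even when investment replaces (n + δ)·k; here n + δ = 0.06.
At the golden rule the marginal product of capital equals n+δ: 0.44·k^(0.44−1) = 0.06. Solving, k_gold = (0.44/0.06)^(1/0.56) ≈ 35.0898.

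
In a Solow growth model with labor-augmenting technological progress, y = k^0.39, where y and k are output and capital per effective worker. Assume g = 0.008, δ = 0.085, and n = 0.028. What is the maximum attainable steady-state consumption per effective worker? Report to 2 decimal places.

Capital per effective worker breaks even when investment replaces (n + g + δ)·k; here n + g + δ = 0.121.
Maximizing c = f(k) − (n+g+δ)·k gives f'(k) = n+g+δ, i.e. 0.39·k^(0.39−1) = 0.121, so k_gold = (0.39/0.121)^(1/0.61) ≈ 6.8115.
y_gold = 6.8115^0.39 ≈ 2.1133.
c_gold = y_gold − (n+g+δ)·k_gold = 2.1133 − 0.121·6.8115 ≈ 1.2891.

c_gold ≈ 1.29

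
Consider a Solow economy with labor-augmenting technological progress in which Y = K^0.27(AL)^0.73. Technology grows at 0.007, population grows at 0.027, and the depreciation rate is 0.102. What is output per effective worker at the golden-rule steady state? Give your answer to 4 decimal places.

n + g + δ = 0.027 + 0.007 + 0.102 = 0.136.
Setting f'(k) = n+g+δ gives 0.27·k^(0.27−1) = 0.136, hence k_gold = (0.27/0.136)^(1/0.73) ≈ 2.5585.
Output: y_gold = k_gold^0.27 = 2.5585^0.27 ≈ 1.2887.

y_gold ≈ 1.2887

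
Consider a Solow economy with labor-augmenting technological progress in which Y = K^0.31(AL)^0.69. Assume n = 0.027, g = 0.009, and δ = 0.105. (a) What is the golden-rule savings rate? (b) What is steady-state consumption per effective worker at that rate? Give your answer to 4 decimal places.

n + g + δ = 0.027 + 0.009 + 0.105 = 0.141.
For Cobb-Douglas, s_gold equals capital's share: s_gold = 0.31.
Maximizing c = f(k) − (n+g+δ)·k gives f'(k) = n+g+δ, i.e. 0.31·k^(0.31−1) = 0.141, so k_gold = (0.31/0.141)^(1/0.69) ≈ 3.1323.
y_gold = 3.1323^0.31 ≈ 1.4247; c_gold = (1−0.31)·y_gold ≈ 0.9830.

(a) s_gold = 0.3100; (b) c_gold ≈ 0.9830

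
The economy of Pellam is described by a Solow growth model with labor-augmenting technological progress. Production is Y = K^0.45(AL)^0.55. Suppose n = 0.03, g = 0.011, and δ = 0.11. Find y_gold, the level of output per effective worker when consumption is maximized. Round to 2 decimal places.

y_gold ≈ 2.44

Capital per effective worker breaks even when investment replaces (n + g + δ)·k; here n + g + δ = 0.151.
Setting f'(k) = n+g+δ gives 0.45·k^(0.45−1) = 0.151, hence k_gold = (0.45/0.151)^(1/0.55) ≈ 7.2819.
Output: y_gold = k_gold^0.45 = 7.2819^0.45 ≈ 2.4435.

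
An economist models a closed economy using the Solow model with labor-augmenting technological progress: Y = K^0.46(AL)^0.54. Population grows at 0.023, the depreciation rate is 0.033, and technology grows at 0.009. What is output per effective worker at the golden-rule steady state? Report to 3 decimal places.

y_gold ≈ 5.296

Capital per effective worker breaks even when investment replaces (n + g + δ)·k; here n + g + δ = 0.065.
At the golden rule the marginal product of capital equals n+g+δ: 0.46·k^(0.46−1) = 0.065. Solving, k_gold = (0.46/0.065)^(1/0.54) ≈ 37.4788.
Output: y_gold = k_gold^0.46 = 37.4788^0.46 ≈ 5.2959.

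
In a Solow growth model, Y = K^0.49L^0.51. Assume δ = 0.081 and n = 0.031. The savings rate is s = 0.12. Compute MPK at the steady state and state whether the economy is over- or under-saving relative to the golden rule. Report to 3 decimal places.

under-saving; MPK ≈ 0.457

The effective depreciation rate is n + δ = 0.031 + 0.081 = 0.112.
Steady-state k*: s·k^0.49 = 0.112·k gives k* = (0.12/0.112)^(1/0.51) ≈ 1.1449.
MPK = 0.49·1.1449^(-0.51) ≈ 0.4573.
MPK > n+δ = 0.112, so the economy is dynamically efficient (under-saving).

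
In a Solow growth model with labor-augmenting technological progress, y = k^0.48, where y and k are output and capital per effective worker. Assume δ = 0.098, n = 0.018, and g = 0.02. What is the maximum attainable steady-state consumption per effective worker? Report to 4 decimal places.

c_gold ≈ 1.6656

Capital per effective worker breaks even when investment replaces (n + g + δ)·k; here n + g + δ = 0.136.
At the golden rule the marginal product of capital equals n+g+δ: 0.48·k^(0.48−1) = 0.136. Solving, k_gold = (0.48/0.136)^(1/0.52) ≈ 11.3051.
y_gold = 11.3051^0.48 ≈ 3.2031.
c_gold = y_gold − (n+g+δ)·k_gold = 3.2031 − 0.136·11.3051 ≈ 1.6656.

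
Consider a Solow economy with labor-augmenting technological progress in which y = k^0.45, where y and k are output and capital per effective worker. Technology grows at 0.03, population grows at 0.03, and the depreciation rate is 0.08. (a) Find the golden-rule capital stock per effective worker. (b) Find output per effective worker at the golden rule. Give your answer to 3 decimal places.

Capital per effective worker breaks even when investment replaces (n + g + δ)·k; here n + g + δ = 0.14.
Maximizing c = f(k) − (n+g+δ)·k gives f'(k) = n+g+δ, i.e. 0.45·k^(0.45−1) = 0.14, so k_gold = (0.45/0.14)^(1/0.55) ≈ 8.3555.
y_gold = 8.3555^0.45 ≈ 2.5995.

(a) k_gold ≈ 8.355; (b) y_gold ≈ 2.599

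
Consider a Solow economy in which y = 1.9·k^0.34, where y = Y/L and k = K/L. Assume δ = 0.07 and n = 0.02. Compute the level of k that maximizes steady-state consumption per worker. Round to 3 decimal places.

Break-even investment rate: n + δ = 0.02 + 0.07 = 0.09.
Golden rule sets MPK = n+δ: 0.34·1.9·k^(0.34−1) = 0.09, so k_gold = (0.34·1.9/0.09)^(1/0.66) ≈ 19.8132.

k_gold ≈ 19.813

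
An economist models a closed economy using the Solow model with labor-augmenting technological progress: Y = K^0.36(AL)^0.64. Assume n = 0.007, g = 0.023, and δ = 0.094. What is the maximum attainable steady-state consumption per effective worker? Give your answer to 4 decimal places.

c_gold ≈ 1.1656

n + g + δ = 0.007 + 0.023 + 0.094 = 0.124.
Maximizing c = f(k) − (n+g+δ)·k gives f'(k) = n+g+δ, i.e. 0.36·k^(0.36−1) = 0.124, so k_gold = (0.36/0.124)^(1/0.64) ≈ 5.2875.
y_gold = 5.2875^0.36 ≈ 1.8213.
c_gold = y_gold − (n+g+δ)·k_gold = 1.8213 − 0.124·5.2875 ≈ 1.1656.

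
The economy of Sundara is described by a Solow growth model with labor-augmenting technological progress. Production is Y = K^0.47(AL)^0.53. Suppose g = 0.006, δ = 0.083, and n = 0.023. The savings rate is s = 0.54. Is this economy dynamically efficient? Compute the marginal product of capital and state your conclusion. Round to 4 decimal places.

The effective depreciation rate is n + g + δ = 0.023 + 0.006 + 0.083 = 0.112.
Steady-state k*: s·k^0.47 = 0.112·k gives k* = (0.54/0.112)^(1/0.53) ≈ 19.4541.
MPK = 0.47·19.4541^(-0.53) ≈ 0.0975.
MPK < n+g+δ = 0.112, so the economy is dynamically inefficient (over-saving).

dynamically inefficient; MPK ≈ 0.0975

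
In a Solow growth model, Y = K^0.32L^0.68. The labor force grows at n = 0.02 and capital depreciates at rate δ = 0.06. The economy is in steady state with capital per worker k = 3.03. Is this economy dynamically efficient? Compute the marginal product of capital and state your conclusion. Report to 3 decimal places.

dynamically efficient; MPK ≈ 0.151

The effective depreciation rate is n + δ = 0.02 + 0.06 = 0.08.
MPK = 0.32·k^(0.32−1) = 0.32·3.03^(-0.68) ≈ 0.1506.
MPK > 0.08, so the economy is dynamically efficient (under-saving).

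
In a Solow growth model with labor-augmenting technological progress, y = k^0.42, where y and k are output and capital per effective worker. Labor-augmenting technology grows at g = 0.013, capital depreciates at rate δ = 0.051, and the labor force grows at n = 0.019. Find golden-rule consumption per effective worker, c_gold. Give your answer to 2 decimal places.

Capital per effective worker breaks even when investment replaces (n + g + δ)·k; here n + g + δ = 0.083.
Setting f'(k) = n+g+δ gives 0.42·k^(0.42−1) = 0.083, hence k_gold = (0.42/0.083)^(1/0.58) ≈ 16.3715.
y_gold = 16.3715^0.42 ≈ 3.2353.
c_gold = y_gold − (n+g+δ)·k_gold = 3.2353 − 0.083·16.3715 ≈ 1.8765.

c_gold ≈ 1.88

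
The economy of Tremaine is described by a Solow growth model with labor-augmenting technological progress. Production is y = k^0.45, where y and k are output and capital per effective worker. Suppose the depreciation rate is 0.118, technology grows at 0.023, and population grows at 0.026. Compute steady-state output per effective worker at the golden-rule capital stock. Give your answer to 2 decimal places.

The effective depreciation rate is n + g + δ = 0.026 + 0.023 + 0.118 = 0.167.
Setting f'(k) = n+g+δ gives 0.45·k^(0.45−1) = 0.167, hence k_gold = (0.45/0.167)^(1/0.55) ≈ 6.0635.
Output: y_gold = k_gold^0.45 = 6.0635^0.45 ≈ 2.2502.

y_gold ≈ 2.25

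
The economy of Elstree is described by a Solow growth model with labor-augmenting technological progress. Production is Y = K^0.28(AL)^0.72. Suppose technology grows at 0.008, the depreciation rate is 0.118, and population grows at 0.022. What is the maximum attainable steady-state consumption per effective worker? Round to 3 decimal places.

c_gold ≈ 0.923

The effective depreciation rate is n + g + δ = 0.022 + 0.008 + 0.118 = 0.148.
Maximizing c = f(k) − (n+g+δ)·k gives f'(k) = n+g+δ, i.e. 0.28·k^(0.28−1) = 0.148, so k_gold = (0.28/0.148)^(1/0.72) ≈ 2.4243.
y_gold = 2.4243^0.28 ≈ 1.2814.
c_gold = y_gold − (n+g+δ)·k_gold = 1.2814 − 0.148·2.4243 ≈ 0.9226.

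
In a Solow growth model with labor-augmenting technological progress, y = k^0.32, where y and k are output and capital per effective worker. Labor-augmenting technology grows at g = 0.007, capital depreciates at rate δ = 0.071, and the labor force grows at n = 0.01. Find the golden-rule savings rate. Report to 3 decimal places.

The effective depreciation rate is n + g + δ = 0.01 + 0.007 + 0.071 = 0.088.
At the golden rule MPK = n+g+δ, and in any Cobb-Douglas steady state s = (n+g+δ)·k/y = MPK·k/y = capital's share 0.32.

s_gold = 0.320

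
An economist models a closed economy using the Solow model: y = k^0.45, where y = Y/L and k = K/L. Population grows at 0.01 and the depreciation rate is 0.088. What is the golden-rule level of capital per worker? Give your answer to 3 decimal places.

k_gold ≈ 15.981

Break-even investment rate: n + δ = 0.01 + 0.088 = 0.098.
Golden rule sets MPK = n+δ: 0.45·k^(0.45−1) = 0.098, so k_gold = (0.45/0.098)^(1/0.55) ≈ 15.9813.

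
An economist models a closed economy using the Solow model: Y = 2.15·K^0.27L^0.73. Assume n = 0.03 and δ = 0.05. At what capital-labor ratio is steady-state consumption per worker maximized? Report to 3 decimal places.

The effective depreciation rate is n + δ = 0.03 + 0.05 = 0.08.
Setting f'(k) = n+δ gives 0.27·2.15·k^(0.27−1) = 0.08, hence k_gold = (0.27·2.15/0.08)^(1/0.73) ≈ 15.1028.

k_gold ≈ 15.103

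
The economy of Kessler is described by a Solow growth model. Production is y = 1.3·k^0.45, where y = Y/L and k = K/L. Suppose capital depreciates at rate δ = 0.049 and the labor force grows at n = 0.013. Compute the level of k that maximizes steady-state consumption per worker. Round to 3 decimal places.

k_gold ≈ 59.197

The effective depreciation rate is n + δ = 0.013 + 0.049 = 0.062.
Setting f'(k) = n+δ gives 0.45·1.3·k^(0.45−1) = 0.062, hence k_gold = (0.45·1.3/0.062)^(1/0.55) ≈ 59.1968.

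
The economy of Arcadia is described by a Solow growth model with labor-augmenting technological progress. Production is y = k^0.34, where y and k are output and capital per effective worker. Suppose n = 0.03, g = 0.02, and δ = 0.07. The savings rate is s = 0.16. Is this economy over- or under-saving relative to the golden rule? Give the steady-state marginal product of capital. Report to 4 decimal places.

Capital per effective worker breaks even when investment replaces (n + g + δ)·k; here n + g + δ = 0.12.
Steady-state k*: s·k^0.34 = 0.12·k gives k* = (0.16/0.12)^(1/0.66) ≈ 1.5463.
MPK = 0.34·1.5463^(-0.66) ≈ 0.2550.
MPK > n+g+δ = 0.12, so the economy is dynamically efficient (under-saving).

under-saving; MPK ≈ 0.2550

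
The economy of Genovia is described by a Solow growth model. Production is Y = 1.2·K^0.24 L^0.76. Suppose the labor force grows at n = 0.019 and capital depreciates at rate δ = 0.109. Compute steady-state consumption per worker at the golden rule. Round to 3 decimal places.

Break-even investment rate: n + δ = 0.019 + 0.109 = 0.128.
Maximizing c = f(k) − (n+δ)·k gives f'(k) = n+δ, i.e. 0.24·1.2·k^(0.24−1) = 0.128, so k_gold = (0.24·1.2/0.128)^(1/0.76) ≈ 2.9067.
y_gold = 1.2·2.9067^0.24 ≈ 1.5502.
c_gold = y_gold − (n+δ)·k_gold = 1.5502 − 0.128·2.9067 ≈ 1.1782.

c_gold ≈ 1.178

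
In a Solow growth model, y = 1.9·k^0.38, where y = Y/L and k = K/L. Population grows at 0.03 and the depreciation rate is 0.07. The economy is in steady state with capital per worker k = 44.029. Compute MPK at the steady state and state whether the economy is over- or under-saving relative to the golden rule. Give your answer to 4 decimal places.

n + δ = 0.03 + 0.07 = 0.1.
MPK = 0.38·1.9·k^(0.38−1) = 0.38·1.9·44.029^(-0.62) ≈ 0.0691.
MPK < 0.1, so the economy is dynamically inefficient (over-saving).

over-saving; MPK ≈ 0.0691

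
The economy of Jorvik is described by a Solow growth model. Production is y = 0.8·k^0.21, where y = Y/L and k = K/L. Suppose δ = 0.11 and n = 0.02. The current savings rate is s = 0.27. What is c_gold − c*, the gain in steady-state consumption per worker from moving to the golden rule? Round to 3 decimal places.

n + δ = 0.02 + 0.11 = 0.13.
Current steady state (s = 0.27): k* = (0.27·0.8/0.13)^(1/0.79) ≈ 1.9016, y* = 0.8·1.9016^0.21 ≈ 0.9156, c* = (1−0.27)·0.9156 ≈ 0.6684.
Golden rule sets MPK = n+δ: 0.21·0.8·k^(0.21−1) = 0.13, so k_gold = (0.21·0.8/0.13)^(1/0.79) ≈ 1.3835.
y_gold = 0.8·1.3835^0.21 ≈ 0.8564, c_gold = y_gold − 0.13·k_gold ≈ 0.6766.
Gain: Δc = 0.6766 − 0.6684 ≈ 0.0082.

Δc ≈ 0.008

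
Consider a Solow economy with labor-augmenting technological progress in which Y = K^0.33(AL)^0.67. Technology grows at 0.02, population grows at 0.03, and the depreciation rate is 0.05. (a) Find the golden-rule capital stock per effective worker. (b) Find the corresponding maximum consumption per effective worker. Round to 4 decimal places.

(a) k_gold ≈ 5.9416; (b) c_gold ≈ 1.2063

Break-even investment rate: n + g + δ = 0.03 + 0.02 + 0.05 = 0.1.
Maximizing c = f(k) − (n+g+δ)·k gives f'(k) = n+g+δ, i.e. 0.33·k^(0.33−1) = 0.1, so k_gold = (0.33/0.1)^(1/0.67) ≈ 5.9416.
y_gold = 5.9416^0.33 ≈ 1.8005; c_gold = y_gold − 0.1·k_gold ≈ 1.2063.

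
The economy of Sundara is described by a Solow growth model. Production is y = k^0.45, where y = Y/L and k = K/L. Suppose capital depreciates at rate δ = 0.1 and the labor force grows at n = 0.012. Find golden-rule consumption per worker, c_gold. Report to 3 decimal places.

c_gold ≈ 1.716

Break-even investment rate: n + δ = 0.012 + 0.1 = 0.112.
Maximizing c = f(k) − (n+δ)·k gives f'(k) = n+δ, i.e. 0.45·k^(0.45−1) = 0.112, so k_gold = (0.45/0.112)^(1/0.55) ≈ 12.5364.
y_gold = 12.5364^0.45 ≈ 3.1202.
c_gold = y_gold − (n+δ)·k_gold = 3.1202 − 0.112·12.5364 ≈ 1.7161.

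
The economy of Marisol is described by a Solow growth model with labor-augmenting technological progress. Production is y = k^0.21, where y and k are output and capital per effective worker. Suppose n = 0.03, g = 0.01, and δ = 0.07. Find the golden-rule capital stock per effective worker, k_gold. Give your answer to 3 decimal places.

n + g + δ = 0.03 + 0.01 + 0.07 = 0.11.
At the golden rule the marginal product of capital equals n+g+δ: 0.21·k^(0.21−1) = 0.11. Solving, k_gold = (0.21/0.11)^(1/0.79) ≈ 2.2671.

k_gold ≈ 2.267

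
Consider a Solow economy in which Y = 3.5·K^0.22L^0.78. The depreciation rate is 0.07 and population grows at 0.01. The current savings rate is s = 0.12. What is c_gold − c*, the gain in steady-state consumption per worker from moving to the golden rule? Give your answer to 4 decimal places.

Capital per worker breaks even when investment replaces (n + δ)·k; here n + δ = 0.08.
Current steady state (s = 0.12): k* = (0.12·3.5/0.08)^(1/0.78) ≈ 8.3807, y* = 3.5·8.3807^0.22 ≈ 5.5871, c* = (1−0.12)·5.5871 ≈ 4.9167.
Maximizing c = f(k) − (n+δ)·k gives f'(k) = n+δ, i.e. 0.22·3.5·k^(0.22−1) = 0.08, so k_gold = (0.22·3.5/0.08)^(1/0.78) ≈ 18.2293.
y_gold = 3.5·18.2293^0.22 ≈ 6.6288, c_gold = y_gold − 0.08·k_gold ≈ 5.1705.
Gain: Δc = 5.1705 − 4.9167 ≈ 0.2538.

Δc ≈ 0.2538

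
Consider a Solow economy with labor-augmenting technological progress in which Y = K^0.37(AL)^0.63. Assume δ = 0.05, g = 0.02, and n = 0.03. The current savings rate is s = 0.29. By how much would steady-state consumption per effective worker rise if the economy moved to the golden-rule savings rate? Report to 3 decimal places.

Δc ≈ 0.032

The effective depreciation rate is n + g + δ = 0.03 + 0.02 + 0.05 = 0.1.
Current steady state (s = 0.29): k* = (0.29/0.1)^(1/0.63) ≈ 5.4196, y* = 5.4196^0.37 ≈ 1.8688, c* = (1−0.29)·1.8688 ≈ 1.3269.
Setting f'(k) = n+g+δ gives 0.37·k^(0.37−1) = 0.1, hence k_gold = (0.37/0.1)^(1/0.63) ≈ 7.9782.
y_gold = 7.9782^0.37 ≈ 2.1563, c_gold = y_gold − 0.1·k_gold ≈ 1.3585.
Gain: Δc = 1.3585 − 1.3269 ≈ 0.0316.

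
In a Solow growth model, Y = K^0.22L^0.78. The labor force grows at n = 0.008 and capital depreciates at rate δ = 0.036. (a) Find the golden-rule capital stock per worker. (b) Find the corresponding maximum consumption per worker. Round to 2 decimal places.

(a) k_gold ≈ 7.87; (b) c_gold ≈ 1.23

Break-even investment rate: n + δ = 0.008 + 0.036 = 0.044.
At the golden rule the marginal product of capital equals n+δ: 0.22·k^(0.22−1) = 0.044. Solving, k_gold = (0.22/0.044)^(1/0.78) ≈ 7.8725.
y_gold = 7.8725^0.22 ≈ 1.5745; c_gold = y_gold − 0.044·k_gold ≈ 1.2281.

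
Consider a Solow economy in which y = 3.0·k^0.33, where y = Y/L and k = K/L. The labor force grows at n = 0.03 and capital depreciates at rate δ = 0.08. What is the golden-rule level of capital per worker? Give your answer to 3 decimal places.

Break-even investment rate: n + δ = 0.03 + 0.08 = 0.11.
Golden rule sets MPK = n+δ: 0.33·3.0·k^(0.33−1) = 0.11, so k_gold = (0.33·3.0/0.11)^(1/0.67) ≈ 26.5609.

k_gold ≈ 26.561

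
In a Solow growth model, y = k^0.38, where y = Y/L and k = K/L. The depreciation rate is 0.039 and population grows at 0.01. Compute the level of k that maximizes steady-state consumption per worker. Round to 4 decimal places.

k_gold ≈ 27.2156

Break-even investment rate: n + δ = 0.01 + 0.039 = 0.049.
Setting f'(k) = n+δ gives 0.38·k^(0.38−1) = 0.049, hence k_gold = (0.38/0.049)^(1/0.62) ≈ 27.2156.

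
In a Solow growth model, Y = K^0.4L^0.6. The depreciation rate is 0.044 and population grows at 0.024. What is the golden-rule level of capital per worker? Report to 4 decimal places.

k_gold ≈ 19.1684

Break-even investment rate: n + δ = 0.024 + 0.044 = 0.068.
Golden rule sets MPK = n+δ: 0.4·k^(0.4−1) = 0.068, so k_gold = (0.4/0.068)^(1/0.6) ≈ 19.1684.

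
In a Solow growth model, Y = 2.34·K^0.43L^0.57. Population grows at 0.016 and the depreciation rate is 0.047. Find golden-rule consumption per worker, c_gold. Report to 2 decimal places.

Capital per worker breaks even when investment replaces (n + δ)·k; here n + δ = 0.063.
Golden rule sets MPK = n+δ: 0.43·2.34·k^(0.43−1) = 0.063, so k_gold = (0.43·2.34/0.063)^(1/0.57) ≈ 129.1604.
y_gold = 2.34·129.1604^0.43 ≈ 18.9235.
c_gold = y_gold − (n+δ)·k_gold = 18.9235 − 0.063·129.1604 ≈ 10.7864.

c_gold ≈ 10.79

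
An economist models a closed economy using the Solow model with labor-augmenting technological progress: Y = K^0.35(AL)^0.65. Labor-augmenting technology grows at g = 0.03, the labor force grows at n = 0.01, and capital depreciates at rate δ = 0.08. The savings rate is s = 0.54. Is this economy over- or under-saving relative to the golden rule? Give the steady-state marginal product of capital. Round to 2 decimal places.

over-saving; MPK ≈ 0.08

Break-even investment rate: n + g + δ = 0.01 + 0.03 + 0.08 = 0.12.
Steady-state k*: s·k^0.35 = 0.12·k gives k* = (0.54/0.12)^(1/0.65) ≈ 10.1145.
MPK = 0.35·10.1145^(-0.65) ≈ 0.0778.
MPK < n+g+δ = 0.12, so the economy is dynamically inefficient (over-saving).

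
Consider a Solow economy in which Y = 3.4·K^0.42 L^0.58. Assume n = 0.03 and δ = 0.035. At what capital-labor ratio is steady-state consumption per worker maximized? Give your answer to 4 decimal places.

The effective depreciation rate is n + δ = 0.03 + 0.035 = 0.065.
Setting f'(k) = n+δ gives 0.42·3.4·k^(0.42−1) = 0.065, hence k_gold = (0.42·3.4/0.065)^(1/0.58) ≈ 205.8135.

k_gold ≈ 205.8135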